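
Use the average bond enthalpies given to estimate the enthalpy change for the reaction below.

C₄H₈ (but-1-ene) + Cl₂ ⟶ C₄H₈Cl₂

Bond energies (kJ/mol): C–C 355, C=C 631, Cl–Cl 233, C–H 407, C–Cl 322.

Bonds broken (reactants):
  C–C: 2 × 355 = 710
  C–H: 8 × 407 = 3256
  C=C: 1 × 631 = 631
  Cl–Cl: 1 × 233 = 233
  Σ(broken) = 4830 kJ
Bonds formed (products):
  C–C: 3 × 355 = 1065
  C–Cl: 2 × 322 = 644
  C–H: 8 × 407 = 3256
  Σ(formed) = 4965 kJ
ΔH = Σ(broken) − Σ(formed) = 4830 − 4965 = −135 kJ

ΔH ≈ −135 kJ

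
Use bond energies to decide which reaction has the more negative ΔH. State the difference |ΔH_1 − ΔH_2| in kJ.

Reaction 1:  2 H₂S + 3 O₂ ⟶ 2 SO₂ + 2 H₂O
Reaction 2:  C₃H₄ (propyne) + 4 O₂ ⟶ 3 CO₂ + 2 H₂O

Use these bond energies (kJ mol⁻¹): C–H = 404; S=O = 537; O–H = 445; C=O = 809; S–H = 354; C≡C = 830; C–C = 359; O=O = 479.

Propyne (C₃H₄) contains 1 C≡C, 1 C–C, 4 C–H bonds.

Reaction 1:
  Bonds broken (reactants):
    O=O: 3 × 479 = 1437
    S–H: 4 × 354 = 1416
    Σ(broken) = 2853 kJ
  Bonds formed (products):
    O–H: 4 × 445 = 1780
    S=O: 4 × 537 = 2148
    Σ(formed) = 3928 kJ
  ΔH_1 = 2853 − 3928 = −1075 kJ
Reaction 2:
  Bonds broken (reactants):
    C≡C: 1 × 830 = 830
    C–C: 1 × 359 = 359
    C–H: 4 × 404 = 1616
    O=O: 4 × 479 = 1916
    Σ(broken) = 4721 kJ
  Bonds formed (products):
    C=O: 6 × 809 = 4854
    O–H: 4 × 445 = 1780
    Σ(formed) = 6634 kJ
  ΔH_2 = 4721 − 6634 = −1913 kJ
ΔH_1 − ΔH_2 = +838 kJ, so reaction 2 has the more negative ΔH; |ΔH_1 − ΔH_2| = 838 kJ.

Reaction 2, by 838 kJ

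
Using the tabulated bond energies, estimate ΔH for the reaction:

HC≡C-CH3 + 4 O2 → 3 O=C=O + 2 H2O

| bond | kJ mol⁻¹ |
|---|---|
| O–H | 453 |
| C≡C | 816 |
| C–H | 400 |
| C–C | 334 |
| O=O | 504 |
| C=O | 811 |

ΔH ≈ −1912 kJ

Bonds broken (reactants):
  C≡C: 1 × 816 = 816
  C–C: 1 × 334 = 334
  C–H: 4 × 400 = 1600
  O=O: 4 × 504 = 2016
  Σ(broken) = 4766 kJ
Bonds formed (products):
  C=O: 6 × 811 = 4866
  O–H: 4 × 453 = 1812
  Σ(formed) = 6678 kJ
ΔH = Σ(broken) − Σ(formed) = 4766 − 6678 = −1912 kJ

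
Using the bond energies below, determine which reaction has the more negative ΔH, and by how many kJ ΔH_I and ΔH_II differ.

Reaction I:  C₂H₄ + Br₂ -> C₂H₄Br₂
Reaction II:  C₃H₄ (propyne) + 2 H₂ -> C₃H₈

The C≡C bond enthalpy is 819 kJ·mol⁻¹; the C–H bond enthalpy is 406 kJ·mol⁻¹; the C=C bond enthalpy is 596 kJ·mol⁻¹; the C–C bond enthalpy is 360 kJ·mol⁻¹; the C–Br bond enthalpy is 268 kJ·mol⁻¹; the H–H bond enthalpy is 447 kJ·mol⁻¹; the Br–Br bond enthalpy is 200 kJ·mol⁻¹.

Reaction I:
  Bonds broken (reactants):
    Br–Br: 1 × 200 = 200
    C–H: 4 × 406 = 1624
    C=C: 1 × 596 = 596
    Σ(broken) = 2420 kJ
  Bonds formed (products):
    C–Br: 2 × 268 = 536
    C–C: 1 × 360 = 360
    C–H: 4 × 406 = 1624
    Σ(formed) = 2520 kJ
  ΔH_I = 2420 − 2520 = −100 kJ
Reaction II:
  Bonds broken (reactants):
    C≡C: 1 × 819 = 819
    C–C: 1 × 360 = 360
    C–H: 4 × 406 = 1624
    H–H: 2 × 447 = 894
    Σ(broken) = 3697 kJ
  Bonds formed (products):
    C–C: 2 × 360 = 720
    C–H: 8 × 406 = 3248
    Σ(formed) = 3968 kJ
  ΔH_II = 3697 − 3968 = −271 kJ
ΔH_I − ΔH_II = +171 kJ, so reaction II has the more negative ΔH; |ΔH_I − ΔH_II| = 171 kJ.

Reaction II, by 171 kJ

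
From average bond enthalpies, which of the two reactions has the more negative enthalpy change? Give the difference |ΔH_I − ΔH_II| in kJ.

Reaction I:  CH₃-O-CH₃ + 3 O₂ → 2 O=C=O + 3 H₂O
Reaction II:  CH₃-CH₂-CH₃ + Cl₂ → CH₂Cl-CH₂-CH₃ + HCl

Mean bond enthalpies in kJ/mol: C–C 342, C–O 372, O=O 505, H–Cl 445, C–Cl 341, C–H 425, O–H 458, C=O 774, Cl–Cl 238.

Reaction I, by 912 kJ

Reaction I:
  Bonds broken (reactants):
    C–H: 6 × 425 = 2550
    C–O: 2 × 372 = 744
    O=O: 3 × 505 = 1515
    Σ(broken) = 4809 kJ
  Bonds formed (products):
    C=O: 4 × 774 = 3096
    O–H: 6 × 458 = 2748
    Σ(formed) = 5844 kJ
  ΔH_I = 4809 − 5844 = −1035 kJ
Reaction II:
  Bonds broken (reactants):
    C–C: 2 × 342 = 684
    C–H: 8 × 425 = 3400
    Cl–Cl: 1 × 238 = 238
    Σ(broken) = 4322 kJ
  Bonds formed (products):
    C–C: 2 × 342 = 684
    C–Cl: 1 × 341 = 341
    C–H: 7 × 425 = 2975
    H–Cl: 1 × 445 = 445
    Σ(formed) = 4445 kJ
  ΔH_II = 4322 − 4445 = −123 kJ
ΔH_I − ΔH_II = −912 kJ, so reaction I has the more negative ΔH; |ΔH_I − ΔH_II| = 912 kJ.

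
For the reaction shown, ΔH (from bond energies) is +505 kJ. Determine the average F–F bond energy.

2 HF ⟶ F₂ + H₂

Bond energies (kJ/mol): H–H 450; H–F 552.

Let D be the F–F bond energy.
Σ(broken) = 2×552 = 1104
Σ(formed) = 1×D + 1×450 = 450 + D
ΔH = Σ(broken) − Σ(formed) = (1104) − (450 + D) = +654 − D
Setting this equal to +505 kJ gives D = 149 kJ/mol.

D(F–F) ≈ 149 kJ/mol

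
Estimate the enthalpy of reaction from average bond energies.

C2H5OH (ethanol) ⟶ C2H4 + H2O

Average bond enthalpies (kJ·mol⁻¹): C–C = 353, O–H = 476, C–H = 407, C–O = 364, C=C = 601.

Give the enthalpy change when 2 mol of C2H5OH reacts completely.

ΔH = +94 kJ

Bonds broken (reactants):
  C–C: 1 × 353 = 353
  C–H: 5 × 407 = 2035
  C–O: 1 × 364 = 364
  O–H: 1 × 476 = 476
  Σ(broken) = 3228 kJ
Bonds formed (products):
  C–H: 4 × 407 = 1628
  C=C: 1 × 601 = 601
  O–H: 2 × 476 = 952
  Σ(formed) = 3181 kJ
ΔH = Σ(broken) − Σ(formed) = 3228 − 3181 = +47 kJ
For 2× the reaction as written: 2 × (+47) = +94 kJ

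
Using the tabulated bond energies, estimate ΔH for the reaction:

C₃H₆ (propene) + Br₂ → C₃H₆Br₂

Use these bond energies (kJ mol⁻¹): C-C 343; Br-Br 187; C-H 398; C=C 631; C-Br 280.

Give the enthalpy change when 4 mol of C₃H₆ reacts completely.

Bonds broken (reactants):
  Br-Br: 1 × 187 = 187
  C-C: 1 × 343 = 343
  C-H: 6 × 398 = 2388
  C=C: 1 × 631 = 631
  Σ(broken) = 3549 kJ
Bonds formed (products):
  C-Br: 2 × 280 = 560
  C-C: 2 × 343 = 686
  C-H: 6 × 398 = 2388
  Σ(formed) = 3634 kJ
ΔH = Σ(broken) − Σ(formed) = 3549 − 3634 = −85 kJ
For 4× the reaction as written: 4 × (−85) = −340 kJ

ΔH = −340 kJ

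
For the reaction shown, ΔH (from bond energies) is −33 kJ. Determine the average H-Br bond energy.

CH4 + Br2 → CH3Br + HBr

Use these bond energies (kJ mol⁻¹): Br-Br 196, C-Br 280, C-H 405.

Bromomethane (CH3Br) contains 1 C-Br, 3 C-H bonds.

D(H-Br) ≈ 354 kJ/mol

Let D be the H-Br bond energy.
Σ(broken) = 1×196 + 4×405 = 1816
Σ(formed) = 1×280 + 3×405 + 1×D = 1495 + D
ΔH = Σ(broken) − Σ(formed) = (1816) − (1495 + D) = +321 − D
Setting this equal to −33 kJ gives D = 354 kJ/mol.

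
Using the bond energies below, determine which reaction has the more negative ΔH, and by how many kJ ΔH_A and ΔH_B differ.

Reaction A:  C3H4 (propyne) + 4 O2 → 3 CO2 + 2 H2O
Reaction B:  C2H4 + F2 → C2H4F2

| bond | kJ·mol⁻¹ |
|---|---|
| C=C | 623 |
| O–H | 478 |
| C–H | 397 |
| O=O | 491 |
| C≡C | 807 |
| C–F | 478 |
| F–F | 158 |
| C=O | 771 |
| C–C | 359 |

Reaction A:
  Bonds broken (reactants):
    C≡C: 1 × 807 = 807
    C–C: 1 × 359 = 359
    C–H: 4 × 397 = 1588
    O=O: 4 × 491 = 1964
    Σ(broken) = 4718 kJ
  Bonds formed (products):
    C=O: 6 × 771 = 4626
    O–H: 4 × 478 = 1912
    Σ(formed) = 6538 kJ
  ΔH_A = 4718 − 6538 = −1820 kJ
Reaction B:
  Bonds broken (reactants):
    C–H: 4 × 397 = 1588
    C=C: 1 × 623 = 623
    F–F: 1 × 158 = 158
    Σ(broken) = 2369 kJ
  Bonds formed (products):
    C–C: 1 × 359 = 359
    C–F: 2 × 478 = 956
    C–H: 4 × 397 = 1588
    Σ(formed) = 2903 kJ
  ΔH_B = 2369 − 2903 = −534 kJ
ΔH_A − ΔH_B = −1286 kJ, so reaction A has the more negative ΔH; |ΔH_A − ΔH_B| = 1286 kJ.

Reaction A, by 1286 kJ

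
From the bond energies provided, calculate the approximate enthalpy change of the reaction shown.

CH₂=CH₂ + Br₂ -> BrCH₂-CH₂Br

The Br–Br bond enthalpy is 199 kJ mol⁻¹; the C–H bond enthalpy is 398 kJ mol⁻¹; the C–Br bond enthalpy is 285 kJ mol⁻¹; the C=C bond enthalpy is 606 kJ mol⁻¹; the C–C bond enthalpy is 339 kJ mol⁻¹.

Bonds broken (reactants):
  Br–Br: 1 × 199 = 199
  C–H: 4 × 398 = 1592
  C=C: 1 × 606 = 606
  Σ(broken) = 2397 kJ
Bonds formed (products):
  C–Br: 2 × 285 = 570
  C–C: 1 × 339 = 339
  C–H: 4 × 398 = 1592
  Σ(formed) = 2501 kJ
ΔH = Σ(broken) − Σ(formed) = 2397 − 2501 = −104 kJ

ΔH ≈ −104 kJ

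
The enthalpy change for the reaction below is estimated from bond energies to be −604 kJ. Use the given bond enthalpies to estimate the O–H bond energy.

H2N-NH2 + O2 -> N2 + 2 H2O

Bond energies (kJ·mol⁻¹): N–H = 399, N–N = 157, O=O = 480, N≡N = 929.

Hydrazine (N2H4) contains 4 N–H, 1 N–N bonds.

Let D be the O–H bond energy.
Σ(broken) = 4×399 + 1×157 + 1×480 = 2233
Σ(formed) = 1×929 + 4×D = 929 + 4D
ΔH = Σ(broken) − Σ(formed) = (2233) − (929 + 4D) = +1304 − 4D
Setting this equal to −604 kJ gives 4D = 1908, so D = 477 kJ/mol.

D(O–H) ≈ 477 kJ/mol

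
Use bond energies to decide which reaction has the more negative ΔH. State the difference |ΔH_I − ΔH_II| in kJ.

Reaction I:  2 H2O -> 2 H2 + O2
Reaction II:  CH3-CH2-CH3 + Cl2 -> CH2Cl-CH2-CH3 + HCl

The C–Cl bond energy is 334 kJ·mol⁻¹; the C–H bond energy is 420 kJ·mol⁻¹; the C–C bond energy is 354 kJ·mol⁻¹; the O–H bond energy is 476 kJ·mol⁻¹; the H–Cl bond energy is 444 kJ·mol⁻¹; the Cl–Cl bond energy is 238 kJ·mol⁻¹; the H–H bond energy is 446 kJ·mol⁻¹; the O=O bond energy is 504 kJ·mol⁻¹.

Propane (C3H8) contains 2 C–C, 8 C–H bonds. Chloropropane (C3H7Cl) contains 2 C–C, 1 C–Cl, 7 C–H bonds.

Reaction II, by 628 kJ

Reaction I:
  Bonds broken (reactants):
    O–H: 4 × 476 = 1904
    Σ(broken) = 1904 kJ
  Bonds formed (products):
    H–H: 2 × 446 = 892
    O=O: 1 × 504 = 504
    Σ(formed) = 1396 kJ
  ΔH_I = 1904 − 1396 = +508 kJ
Reaction II:
  Bonds broken (reactants):
    C–C: 2 × 354 = 708
    C–H: 8 × 420 = 3360
    Cl–Cl: 1 × 238 = 238
    Σ(broken) = 4306 kJ
  Bonds formed (products):
    C–C: 2 × 354 = 708
    C–Cl: 1 × 334 = 334
    C–H: 7 × 420 = 2940
    H–Cl: 1 × 444 = 444
    Σ(formed) = 4426 kJ
  ΔH_II = 4306 − 4426 = −120 kJ
ΔH_I − ΔH_II = +628 kJ, so reaction II has the more negative ΔH; |ΔH_I − ΔH_II| = 628 kJ.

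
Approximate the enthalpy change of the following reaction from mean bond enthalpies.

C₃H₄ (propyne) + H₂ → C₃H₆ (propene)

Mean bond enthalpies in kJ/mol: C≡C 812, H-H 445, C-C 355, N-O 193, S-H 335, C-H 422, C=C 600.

ΔH ≈ −187 kJ

Bonds broken (reactants):
  C≡C: 1 × 812 = 812
  C-C: 1 × 355 = 355
  C-H: 4 × 422 = 1688
  H-H: 1 × 445 = 445
  Σ(broken) = 3300 kJ
Bonds formed (products):
  C-C: 1 × 355 = 355
  C-H: 6 × 422 = 2532
  C=C: 1 × 600 = 600
  Σ(formed) = 3487 kJ
ΔH = Σ(broken) − Σ(formed) = 3300 − 3487 = −187 kJ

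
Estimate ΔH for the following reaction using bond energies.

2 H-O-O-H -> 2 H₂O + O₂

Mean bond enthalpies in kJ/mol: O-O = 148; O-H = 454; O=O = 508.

Bonds broken (reactants):
  O-H: 4 × 454 = 1816
  O-O: 2 × 148 = 296
  Σ(broken) = 2112 kJ
Bonds formed (products):
  O-H: 4 × 454 = 1816
  O=O: 1 × 508 = 508
  Σ(formed) = 2324 kJ
ΔH = Σ(broken) − Σ(formed) = 2112 − 2324 = −212 kJ

ΔH ≈ −212 kJ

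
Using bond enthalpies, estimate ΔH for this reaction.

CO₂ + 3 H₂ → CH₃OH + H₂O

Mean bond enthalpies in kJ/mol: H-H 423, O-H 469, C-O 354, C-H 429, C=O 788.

ΔH ≈ −203 kJ

Bonds broken (reactants):
  C=O: 2 × 788 = 1576
  H-H: 3 × 423 = 1269
  Σ(broken) = 2845 kJ
Bonds formed (products):
  C-H: 3 × 429 = 1287
  C-O: 1 × 354 = 354
  O-H: 3 × 469 = 1407
  Σ(formed) = 3048 kJ
ΔH = Σ(broken) − Σ(formed) = 2845 − 3048 = −203 kJ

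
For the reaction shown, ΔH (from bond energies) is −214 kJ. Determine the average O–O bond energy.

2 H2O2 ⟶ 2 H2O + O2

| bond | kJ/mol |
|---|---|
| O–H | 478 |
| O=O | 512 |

Let D be the O–O bond energy.
Σ(broken) = 4×478 + 2×D = 1912 + 2D
Σ(formed) = 4×478 + 1×512 = 2424
ΔH = Σ(broken) − Σ(formed) = (1912 + 2D) − (2424) = −512 + 2D
Setting this equal to −214 kJ gives 2D = 298, so D = 149 kJ/mol.

D(O–O) ≈ 149 kJ/mol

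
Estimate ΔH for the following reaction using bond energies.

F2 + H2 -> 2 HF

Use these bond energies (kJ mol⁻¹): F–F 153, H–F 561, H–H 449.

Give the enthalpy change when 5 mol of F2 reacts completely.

Bonds broken (reactants):
  F–F: 1 × 153 = 153
  H–H: 1 × 449 = 449
  Σ(broken) = 602 kJ
Bonds formed (products):
  H–F: 2 × 561 = 1122
  Σ(formed) = 1122 kJ
ΔH = Σ(broken) − Σ(formed) = 602 − 1122 = −520 kJ
For 5× the reaction as written: 5 × (−520) = −2600 kJ

ΔH = −2600 kJ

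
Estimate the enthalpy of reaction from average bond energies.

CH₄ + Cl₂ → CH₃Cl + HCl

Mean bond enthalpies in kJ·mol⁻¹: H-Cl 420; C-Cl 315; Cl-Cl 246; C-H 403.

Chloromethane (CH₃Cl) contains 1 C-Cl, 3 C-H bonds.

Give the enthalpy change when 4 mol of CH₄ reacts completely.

Bonds broken (reactants):
  C-H: 4 × 403 = 1612
  Cl-Cl: 1 × 246 = 246
  Σ(broken) = 1858 kJ
Bonds formed (products):
  C-Cl: 1 × 315 = 315
  C-H: 3 × 403 = 1209
  H-Cl: 1 × 420 = 420
  Σ(formed) = 1944 kJ
ΔH = Σ(broken) − Σ(formed) = 1858 − 1944 = −86 kJ
For 4× the reaction as written: 4 × (−86) = −344 kJ

ΔH = −344 kJ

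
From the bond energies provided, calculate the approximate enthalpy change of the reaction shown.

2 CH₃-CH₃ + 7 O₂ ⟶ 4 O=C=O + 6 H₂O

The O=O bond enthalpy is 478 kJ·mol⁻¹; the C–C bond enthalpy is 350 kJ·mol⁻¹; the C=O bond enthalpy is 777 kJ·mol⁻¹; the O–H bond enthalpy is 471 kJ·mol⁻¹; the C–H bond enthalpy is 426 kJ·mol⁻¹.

Bonds broken (reactants):
  C–C: 2 × 350 = 700
  C–H: 12 × 426 = 5112
  O=O: 7 × 478 = 3346
  Σ(broken) = 9158 kJ
Bonds formed (products):
  C=O: 8 × 777 = 6216
  O–H: 12 × 471 = 5652
  Σ(formed) = 11868 kJ
ΔH = Σ(broken) − Σ(formed) = 9158 − 11868 = −2710 kJ

ΔH ≈ −2710 kJ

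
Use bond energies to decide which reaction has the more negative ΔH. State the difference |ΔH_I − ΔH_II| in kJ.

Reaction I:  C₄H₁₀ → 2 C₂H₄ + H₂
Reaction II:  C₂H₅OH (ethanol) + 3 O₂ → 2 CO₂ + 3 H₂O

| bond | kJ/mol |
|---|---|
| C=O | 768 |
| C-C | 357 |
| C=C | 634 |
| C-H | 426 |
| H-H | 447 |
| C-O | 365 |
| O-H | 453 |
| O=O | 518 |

Reaction I:
  Bonds broken (reactants):
    C-C: 3 × 357 = 1071
    C-H: 10 × 426 = 4260
    Σ(broken) = 5331 kJ
  Bonds formed (products):
    C-H: 8 × 426 = 3408
    C=C: 2 × 634 = 1268
    H-H: 1 × 447 = 447
    Σ(formed) = 5123 kJ
  ΔH_I = 5331 − 5123 = +208 kJ
Reaction II:
  Bonds broken (reactants):
    C-C: 1 × 357 = 357
    C-H: 5 × 426 = 2130
    C-O: 1 × 365 = 365
    O-H: 1 × 453 = 453
    O=O: 3 × 518 = 1554
    Σ(broken) = 4859 kJ
  Bonds formed (products):
    C=O: 4 × 768 = 3072
    O-H: 6 × 453 = 2718
    Σ(formed) = 5790 kJ
  ΔH_II = 4859 − 5790 = −931 kJ
ΔH_I − ΔH_II = +1139 kJ, so reaction II has the more negative ΔH; |ΔH_I − ΔH_II| = 1139 kJ.

Reaction II, by 1139 kJ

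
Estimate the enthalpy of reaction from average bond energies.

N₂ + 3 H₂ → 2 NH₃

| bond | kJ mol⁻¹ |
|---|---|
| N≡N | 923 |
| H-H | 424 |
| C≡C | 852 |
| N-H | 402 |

ΔH ≈ −217 kJ

Bonds broken (reactants):
  H-H: 3 × 424 = 1272
  N≡N: 1 × 923 = 923
  Σ(broken) = 2195 kJ
Bonds formed (products):
  N-H: 6 × 402 = 2412
  Σ(formed) = 2412 kJ
ΔH = Σ(broken) − Σ(formed) = 2195 − 2412 = −217 kJ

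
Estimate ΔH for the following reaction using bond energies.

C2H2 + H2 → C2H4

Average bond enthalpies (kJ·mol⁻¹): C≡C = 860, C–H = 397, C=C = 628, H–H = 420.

ΔH ≈ −142 kJ

Bonds broken (reactants):
  C≡C: 1 × 860 = 860
  C–H: 2 × 397 = 794
  H–H: 1 × 420 = 420
  Σ(broken) = 2074 kJ
Bonds formed (products):
  C–H: 4 × 397 = 1588
  C=C: 1 × 628 = 628
  Σ(formed) = 2216 kJ
ΔH = Σ(broken) − Σ(formed) = 2074 − 2216 = −142 kJ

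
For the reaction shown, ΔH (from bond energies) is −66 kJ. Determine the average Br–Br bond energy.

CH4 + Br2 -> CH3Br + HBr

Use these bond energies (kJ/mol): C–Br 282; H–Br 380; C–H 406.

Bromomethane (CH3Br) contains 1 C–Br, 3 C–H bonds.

D(Br–Br) ≈ 190 kJ/mol

Let D be the Br–Br bond energy.
Σ(broken) = 1×D + 4×406 = 1624 + D
Σ(formed) = 1×282 + 3×406 + 1×380 = 1880
ΔH = Σ(broken) − Σ(formed) = (1624 + D) − (1880) = −256 + D
Setting this equal to −66 kJ gives D = 190 kJ/mol.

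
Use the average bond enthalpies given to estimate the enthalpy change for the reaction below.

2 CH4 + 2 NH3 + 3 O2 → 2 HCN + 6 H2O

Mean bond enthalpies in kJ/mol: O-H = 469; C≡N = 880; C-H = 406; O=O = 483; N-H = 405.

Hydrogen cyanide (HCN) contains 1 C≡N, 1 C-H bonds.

ΔH ≈ −1073 kJ

Bonds broken (reactants):
  C-H: 8 × 406 = 3248
  N-H: 6 × 405 = 2430
  O=O: 3 × 483 = 1449
  Σ(broken) = 7127 kJ
Bonds formed (products):
  C≡N: 2 × 880 = 1760
  C-H: 2 × 406 = 812
  O-H: 12 × 469 = 5628
  Σ(formed) = 8200 kJ
ΔH = Σ(broken) − Σ(formed) = 7127 − 8200 = −1073 kJ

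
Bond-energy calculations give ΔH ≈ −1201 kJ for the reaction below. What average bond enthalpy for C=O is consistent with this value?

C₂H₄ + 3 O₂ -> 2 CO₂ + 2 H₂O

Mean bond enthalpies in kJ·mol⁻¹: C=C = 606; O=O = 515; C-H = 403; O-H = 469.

Let D be the C=O bond energy.
Σ(broken) = 4×403 + 1×606 + 3×515 = 3763
Σ(formed) = 4×D + 4×469 = 1876 + 4D
ΔH = Σ(broken) − Σ(formed) = (3763) − (1876 + 4D) = +1887 − 4D
Setting this equal to −1201 kJ gives 4D = 3088, so D = 772 kJ/mol.

D(C=O) ≈ 772 kJ/mol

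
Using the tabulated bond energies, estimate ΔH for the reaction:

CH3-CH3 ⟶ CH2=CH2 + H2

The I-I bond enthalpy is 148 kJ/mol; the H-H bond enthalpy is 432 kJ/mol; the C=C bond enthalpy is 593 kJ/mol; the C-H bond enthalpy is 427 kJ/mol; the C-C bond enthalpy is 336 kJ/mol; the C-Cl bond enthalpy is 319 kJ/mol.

Bonds broken (reactants):
  C-C: 1 × 336 = 336
  C-H: 6 × 427 = 2562
  Σ(broken) = 2898 kJ
Bonds formed (products):
  C-H: 4 × 427 = 1708
  C=C: 1 × 593 = 593
  H-H: 1 × 432 = 432
  Σ(formed) = 2733 kJ
ΔH = Σ(broken) − Σ(formed) = 2898 − 2733 = +165 kJ

ΔH ≈ +165 kJ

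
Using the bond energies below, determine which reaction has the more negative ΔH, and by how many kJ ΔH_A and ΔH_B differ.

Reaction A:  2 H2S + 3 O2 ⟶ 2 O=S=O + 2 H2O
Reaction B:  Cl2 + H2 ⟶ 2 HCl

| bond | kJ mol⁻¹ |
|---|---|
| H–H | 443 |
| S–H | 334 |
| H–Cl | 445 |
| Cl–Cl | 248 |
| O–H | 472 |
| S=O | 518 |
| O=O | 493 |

Reaction A, by 946 kJ

Reaction A:
  Bonds broken (reactants):
    O=O: 3 × 493 = 1479
    S–H: 4 × 334 = 1336
    Σ(broken) = 2815 kJ
  Bonds formed (products):
    O–H: 4 × 472 = 1888
    S=O: 4 × 518 = 2072
    Σ(formed) = 3960 kJ
  ΔH_A = 2815 − 3960 = −1145 kJ
Reaction B:
  Bonds broken (reactants):
    Cl–Cl: 1 × 248 = 248
    H–H: 1 × 443 = 443
    Σ(broken) = 691 kJ
  Bonds formed (products):
    H–Cl: 2 × 445 = 890
    Σ(formed) = 890 kJ
  ΔH_B = 691 − 890 = −199 kJ
ΔH_A − ΔH_B = −946 kJ, so reaction A has the more negative ΔH; |ΔH_A − ΔH_B| = 946 kJ.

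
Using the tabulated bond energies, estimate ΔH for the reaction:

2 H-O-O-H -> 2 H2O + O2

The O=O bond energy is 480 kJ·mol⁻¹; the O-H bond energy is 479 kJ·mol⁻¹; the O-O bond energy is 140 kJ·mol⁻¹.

Bonds broken (reactants):
  O-H: 4 × 479 = 1916
  O-O: 2 × 140 = 280
  Σ(broken) = 2196 kJ
Bonds formed (products):
  O-H: 4 × 479 = 1916
  O=O: 1 × 480 = 480
  Σ(formed) = 2396 kJ
ΔH = Σ(broken) − Σ(formed) = 2196 − 2396 = −200 kJ

ΔH ≈ −200 kJ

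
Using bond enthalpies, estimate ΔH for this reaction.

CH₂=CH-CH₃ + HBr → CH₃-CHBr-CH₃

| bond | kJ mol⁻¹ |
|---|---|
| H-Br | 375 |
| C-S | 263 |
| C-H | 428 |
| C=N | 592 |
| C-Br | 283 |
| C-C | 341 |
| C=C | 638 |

Bonds broken (reactants):
  C-C: 1 × 341 = 341
  C-H: 6 × 428 = 2568
  C=C: 1 × 638 = 638
  H-Br: 1 × 375 = 375
  Σ(broken) = 3922 kJ
Bonds formed (products):
  C-Br: 1 × 283 = 283
  C-C: 2 × 341 = 682
  C-H: 7 × 428 = 2996
  Σ(formed) = 3961 kJ
ΔH = Σ(broken) − Σ(formed) = 3922 − 3961 = −39 kJ

ΔH ≈ −39 kJ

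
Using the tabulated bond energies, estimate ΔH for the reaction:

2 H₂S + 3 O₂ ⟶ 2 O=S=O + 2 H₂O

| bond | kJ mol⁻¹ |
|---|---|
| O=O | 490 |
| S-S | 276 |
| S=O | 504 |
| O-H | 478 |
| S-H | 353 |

ΔH ≈ −1046 kJ

Bonds broken (reactants):
  O=O: 3 × 490 = 1470
  S-H: 4 × 353 = 1412
  Σ(broken) = 2882 kJ
Bonds formed (products):
  O-H: 4 × 478 = 1912
  S=O: 4 × 504 = 2016
  Σ(formed) = 3928 kJ
ΔH = Σ(broken) − Σ(formed) = 2882 − 3928 = −1046 kJ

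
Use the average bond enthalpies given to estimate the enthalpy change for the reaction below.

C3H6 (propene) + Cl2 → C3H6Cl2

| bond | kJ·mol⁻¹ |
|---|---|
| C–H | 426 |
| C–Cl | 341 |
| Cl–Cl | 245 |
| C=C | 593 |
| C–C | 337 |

ΔH ≈ −181 kJ

Bonds broken (reactants):
  C–C: 1 × 337 = 337
  C–H: 6 × 426 = 2556
  C=C: 1 × 593 = 593
  Cl–Cl: 1 × 245 = 245
  Σ(broken) = 3731 kJ
Bonds formed (products):
  C–C: 2 × 337 = 674
  C–Cl: 2 × 341 = 682
  C–H: 6 × 426 = 2556
  Σ(formed) = 3912 kJ
ΔH = Σ(broken) − Σ(formed) = 3731 − 3912 = −181 kJ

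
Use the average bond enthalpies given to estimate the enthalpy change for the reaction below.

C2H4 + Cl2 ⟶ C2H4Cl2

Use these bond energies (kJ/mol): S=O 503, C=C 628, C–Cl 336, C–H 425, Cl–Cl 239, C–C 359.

ΔH ≈ −164 kJ

Bonds broken (reactants):
  C–H: 4 × 425 = 1700
  C=C: 1 × 628 = 628
  Cl–Cl: 1 × 239 = 239
  Σ(broken) = 2567 kJ
Bonds formed (products):
  C–C: 1 × 359 = 359
  C–Cl: 2 × 336 = 672
  C–H: 4 × 425 = 1700
  Σ(formed) = 2731 kJ
ΔH = Σ(broken) − Σ(formed) = 2567 − 2731 = −164 kJ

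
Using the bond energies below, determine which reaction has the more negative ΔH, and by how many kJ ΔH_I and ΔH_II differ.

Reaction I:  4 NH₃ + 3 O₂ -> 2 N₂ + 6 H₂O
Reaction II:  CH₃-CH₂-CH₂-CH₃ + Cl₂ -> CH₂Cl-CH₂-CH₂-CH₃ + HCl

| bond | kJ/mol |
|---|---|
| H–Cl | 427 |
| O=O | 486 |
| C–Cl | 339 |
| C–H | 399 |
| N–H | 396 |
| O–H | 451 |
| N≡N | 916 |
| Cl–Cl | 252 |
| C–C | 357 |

Reaction I, by 919 kJ

Reaction I:
  Bonds broken (reactants):
    N–H: 12 × 396 = 4752
    O=O: 3 × 486 = 1458
    Σ(broken) = 6210 kJ
  Bonds formed (products):
    N≡N: 2 × 916 = 1832
    O–H: 12 × 451 = 5412
    Σ(formed) = 7244 kJ
  ΔH_I = 6210 − 7244 = −1034 kJ
Reaction II:
  Bonds broken (reactants):
    C–C: 3 × 357 = 1071
    C–H: 10 × 399 = 3990
    Cl–Cl: 1 × 252 = 252
    Σ(broken) = 5313 kJ
  Bonds formed (products):
    C–C: 3 × 357 = 1071
    C–Cl: 1 × 339 = 339
    C–H: 9 × 399 = 3591
    H–Cl: 1 × 427 = 427
    Σ(formed) = 5428 kJ
  ΔH_II = 5313 − 5428 = −115 kJ
ΔH_I − ΔH_II = −919 kJ, so reaction I has the more negative ΔH; |ΔH_I − ΔH_II| = 919 kJ.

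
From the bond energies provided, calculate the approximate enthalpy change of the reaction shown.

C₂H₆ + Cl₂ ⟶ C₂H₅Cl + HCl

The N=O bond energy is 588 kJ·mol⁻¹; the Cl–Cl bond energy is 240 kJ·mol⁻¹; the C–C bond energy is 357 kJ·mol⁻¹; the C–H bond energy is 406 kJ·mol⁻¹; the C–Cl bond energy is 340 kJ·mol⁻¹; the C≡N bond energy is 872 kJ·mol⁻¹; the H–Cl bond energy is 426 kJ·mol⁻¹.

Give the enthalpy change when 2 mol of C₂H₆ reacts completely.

Bonds broken (reactants):
  C–C: 1 × 357 = 357
  C–H: 6 × 406 = 2436
  Cl–Cl: 1 × 240 = 240
  Σ(broken) = 3033 kJ
Bonds formed (products):
  C–C: 1 × 357 = 357
  C–Cl: 1 × 340 = 340
  C–H: 5 × 406 = 2030
  H–Cl: 1 × 426 = 426
  Σ(formed) = 3153 kJ
ΔH = Σ(broken) − Σ(formed) = 3033 − 3153 = −120 kJ
For 2× the reaction as written: 2 × (−120) = −240 kJ

ΔH = −240 kJ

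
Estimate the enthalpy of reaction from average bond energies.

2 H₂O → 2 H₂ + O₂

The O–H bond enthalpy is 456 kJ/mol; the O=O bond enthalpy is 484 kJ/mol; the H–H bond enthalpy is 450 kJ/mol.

Bonds broken (reactants):
  O–H: 4 × 456 = 1824
  Σ(broken) = 1824 kJ
Bonds formed (products):
  H–H: 2 × 450 = 900
  O=O: 1 × 484 = 484
  Σ(formed) = 1384 kJ
ΔH = Σ(broken) − Σ(formed) = 1824 − 1384 = +440 kJ

ΔH ≈ +440 kJ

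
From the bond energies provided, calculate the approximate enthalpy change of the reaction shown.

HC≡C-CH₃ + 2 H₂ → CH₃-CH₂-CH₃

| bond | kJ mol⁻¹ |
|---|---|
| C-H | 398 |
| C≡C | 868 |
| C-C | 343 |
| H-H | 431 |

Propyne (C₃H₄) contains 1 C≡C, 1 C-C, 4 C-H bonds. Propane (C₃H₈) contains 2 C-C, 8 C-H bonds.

ΔH ≈ −205 kJ

Bonds broken (reactants):
  C≡C: 1 × 868 = 868
  C-C: 1 × 343 = 343
  C-H: 4 × 398 = 1592
  H-H: 2 × 431 = 862
  Σ(broken) = 3665 kJ
Bonds formed (products):
  C-C: 2 × 343 = 686
  C-H: 8 × 398 = 3184
  Σ(formed) = 3870 kJ
ΔH = Σ(broken) − Σ(formed) = 3665 − 3870 = −205 kJ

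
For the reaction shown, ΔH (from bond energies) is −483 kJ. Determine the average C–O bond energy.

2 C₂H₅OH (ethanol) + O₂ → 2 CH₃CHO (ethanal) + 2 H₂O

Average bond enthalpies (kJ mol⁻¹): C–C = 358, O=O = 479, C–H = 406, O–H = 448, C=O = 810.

Let D be the C–O bond energy.
Σ(broken) = 2×358 + 10×406 + 2×D + 2×448 + 1×479 = 6151 + 2D
Σ(formed) = 2×358 + 8×406 + 2×810 + 4×448 = 7376
ΔH = Σ(broken) − Σ(formed) = (6151 + 2D) − (7376) = −1225 + 2D
Setting this equal to −483 kJ gives 2D = 742, so D = 371 kJ/mol.

D(C–O) ≈ 371 kJ/mol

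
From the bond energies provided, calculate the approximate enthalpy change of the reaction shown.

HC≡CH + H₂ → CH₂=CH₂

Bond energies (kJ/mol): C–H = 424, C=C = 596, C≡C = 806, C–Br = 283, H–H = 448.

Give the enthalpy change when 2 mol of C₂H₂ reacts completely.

Bonds broken (reactants):
  C≡C: 1 × 806 = 806
  C–H: 2 × 424 = 848
  H–H: 1 × 448 = 448
  Σ(broken) = 2102 kJ
Bonds formed (products):
  C–H: 4 × 424 = 1696
  C=C: 1 × 596 = 596
  Σ(formed) = 2292 kJ
ΔH = Σ(broken) − Σ(formed) = 2102 − 2292 = −190 kJ
For 2× the reaction as written: 2 × (−190) = −380 kJ

ΔH = −380 kJ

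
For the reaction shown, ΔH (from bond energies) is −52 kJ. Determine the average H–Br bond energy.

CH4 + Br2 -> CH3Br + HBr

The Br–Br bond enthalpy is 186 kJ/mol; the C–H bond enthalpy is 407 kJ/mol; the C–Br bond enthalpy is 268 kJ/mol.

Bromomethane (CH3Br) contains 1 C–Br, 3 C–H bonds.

D(H–Br) ≈ 377 kJ/mol

Let D be the H–Br bond energy.
Σ(broken) = 1×186 + 4×407 = 1814
Σ(formed) = 1×268 + 3×407 + 1×D = 1489 + D
ΔH = Σ(broken) − Σ(formed) = (1814) − (1489 + D) = +325 − D
Setting this equal to −52 kJ gives D = 377 kJ/mol.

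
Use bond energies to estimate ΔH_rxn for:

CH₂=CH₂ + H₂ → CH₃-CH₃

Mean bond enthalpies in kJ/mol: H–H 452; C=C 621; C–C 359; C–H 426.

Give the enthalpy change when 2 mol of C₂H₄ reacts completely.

ΔH = −276 kJ

Bonds broken (reactants):
  C–H: 4 × 426 = 1704
  C=C: 1 × 621 = 621
  H–H: 1 × 452 = 452
  Σ(broken) = 2777 kJ
Bonds formed (products):
  C–C: 1 × 359 = 359
  C–H: 6 × 426 = 2556
  Σ(formed) = 2915 kJ
ΔH = Σ(broken) − Σ(formed) = 2777 − 2915 = −138 kJ
For 2× the reaction as written: 2 × (−138) = −276 kJ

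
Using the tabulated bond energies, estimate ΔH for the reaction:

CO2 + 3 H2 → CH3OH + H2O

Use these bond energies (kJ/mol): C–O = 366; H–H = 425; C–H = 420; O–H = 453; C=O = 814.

ΔH ≈ −82 kJ

Bonds broken (reactants):
  C=O: 2 × 814 = 1628
  H–H: 3 × 425 = 1275
  Σ(broken) = 2903 kJ
Bonds formed (products):
  C–H: 3 × 420 = 1260
  C–O: 1 × 366 = 366
  O–H: 3 × 453 = 1359
  Σ(formed) = 2985 kJ
ΔH = Σ(broken) − Σ(formed) = 2903 − 2985 = −82 kJ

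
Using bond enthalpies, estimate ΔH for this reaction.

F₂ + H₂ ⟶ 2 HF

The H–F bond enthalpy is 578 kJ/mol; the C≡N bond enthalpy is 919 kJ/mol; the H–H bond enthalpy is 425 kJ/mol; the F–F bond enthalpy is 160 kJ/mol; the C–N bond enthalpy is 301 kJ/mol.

ΔH ≈ −571 kJ

Bonds broken (reactants):
  F–F: 1 × 160 = 160
  H–H: 1 × 425 = 425
  Σ(broken) = 585 kJ
Bonds formed (products):
  H–F: 2 × 578 = 1156
  Σ(formed) = 1156 kJ
ΔH = Σ(broken) − Σ(formed) = 585 − 1156 = −571 kJ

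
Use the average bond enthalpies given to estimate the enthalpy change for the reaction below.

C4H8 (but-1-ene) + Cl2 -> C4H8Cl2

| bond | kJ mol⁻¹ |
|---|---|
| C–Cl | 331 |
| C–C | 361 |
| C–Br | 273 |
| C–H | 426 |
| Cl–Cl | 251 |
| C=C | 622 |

Bonds broken (reactants):
  C–C: 2 × 361 = 722
  C–H: 8 × 426 = 3408
  C=C: 1 × 622 = 622
  Cl–Cl: 1 × 251 = 251
  Σ(broken) = 5003 kJ
Bonds formed (products):
  C–C: 3 × 361 = 1083
  C–Cl: 2 × 331 = 662
  C–H: 8 × 426 = 3408
  Σ(formed) = 5153 kJ
ΔH = Σ(broken) − Σ(formed) = 5003 − 5153 = −150 kJ

ΔH ≈ −150 kJ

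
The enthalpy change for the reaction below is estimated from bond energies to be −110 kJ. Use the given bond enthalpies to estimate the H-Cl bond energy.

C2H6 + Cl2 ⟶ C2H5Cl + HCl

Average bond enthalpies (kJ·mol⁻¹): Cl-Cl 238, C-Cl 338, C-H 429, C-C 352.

D(H-Cl) ≈ 439 kJ/mol

Let D be the H-Cl bond energy.
Σ(broken) = 1×352 + 6×429 + 1×238 = 3164
Σ(formed) = 1×352 + 1×338 + 5×429 + 1×D = 2835 + D
ΔH = Σ(broken) − Σ(formed) = (3164) − (2835 + D) = +329 − D
Setting this equal to −110 kJ gives D = 439 kJ/mol.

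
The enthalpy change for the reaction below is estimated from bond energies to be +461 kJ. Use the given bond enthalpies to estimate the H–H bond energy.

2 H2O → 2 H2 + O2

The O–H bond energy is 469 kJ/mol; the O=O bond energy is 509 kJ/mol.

D(H–H) ≈ 453 kJ/mol

Let D be the H–H bond energy.
Σ(broken) = 4×469 = 1876
Σ(formed) = 2×D + 1×509 = 509 + 2D
ΔH = Σ(broken) − Σ(formed) = (1876) − (509 + 2D) = +1367 − 2D
Setting this equal to +461 kJ gives 2D = 906, so D = 453 kJ/mol.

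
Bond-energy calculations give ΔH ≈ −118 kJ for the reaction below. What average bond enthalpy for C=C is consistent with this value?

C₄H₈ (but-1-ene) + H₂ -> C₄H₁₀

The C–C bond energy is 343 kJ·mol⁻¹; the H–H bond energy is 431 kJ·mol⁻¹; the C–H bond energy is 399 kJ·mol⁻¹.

D(C=C) ≈ 592 kJ/mol

Let D be the C=C bond energy.
Σ(broken) = 2×343 + 8×399 + 1×D + 1×431 = 4309 + D
Σ(formed) = 3×343 + 10×399 = 5019
ΔH = Σ(broken) − Σ(formed) = (4309 + D) − (5019) = −710 + D
Setting this equal to −118 kJ gives D = 592 kJ/mol.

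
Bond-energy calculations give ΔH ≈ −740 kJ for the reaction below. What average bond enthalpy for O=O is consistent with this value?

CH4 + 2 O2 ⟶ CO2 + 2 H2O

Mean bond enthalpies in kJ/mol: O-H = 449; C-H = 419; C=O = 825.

D(O=O) ≈ 515 kJ/mol

Let D be the O=O bond energy.
Σ(broken) = 4×419 + 2×D = 1676 + 2D
Σ(formed) = 2×825 + 4×449 = 3446
ΔH = Σ(broken) − Σ(formed) = (1676 + 2D) − (3446) = −1770 + 2D
Setting this equal to −740 kJ gives 2D = 1030, so D = 515 kJ/mol.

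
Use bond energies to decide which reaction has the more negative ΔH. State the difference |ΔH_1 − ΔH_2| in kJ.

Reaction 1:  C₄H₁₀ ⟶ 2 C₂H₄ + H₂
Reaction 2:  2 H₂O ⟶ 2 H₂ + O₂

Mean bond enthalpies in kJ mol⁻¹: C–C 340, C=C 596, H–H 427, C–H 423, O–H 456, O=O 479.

Reaction 1, by 244 kJ

Reaction 1:
  Bonds broken (reactants):
    C–C: 3 × 340 = 1020
    C–H: 10 × 423 = 4230
    Σ(broken) = 5250 kJ
  Bonds formed (products):
    C–H: 8 × 423 = 3384
    C=C: 2 × 596 = 1192
    H–H: 1 × 427 = 427
    Σ(formed) = 5003 kJ
  ΔH_1 = 5250 − 5003 = +247 kJ
Reaction 2:
  Bonds broken (reactants):
    O–H: 4 × 456 = 1824
    Σ(broken) = 1824 kJ
  Bonds formed (products):
    H–H: 2 × 427 = 854
    O=O: 1 × 479 = 479
    Σ(formed) = 1333 kJ
  ΔH_2 = 1824 − 1333 = +491 kJ
ΔH_1 − ΔH_2 = −244 kJ, so reaction 1 has the more negative ΔH; |ΔH_1 − ΔH_2| = 244 kJ.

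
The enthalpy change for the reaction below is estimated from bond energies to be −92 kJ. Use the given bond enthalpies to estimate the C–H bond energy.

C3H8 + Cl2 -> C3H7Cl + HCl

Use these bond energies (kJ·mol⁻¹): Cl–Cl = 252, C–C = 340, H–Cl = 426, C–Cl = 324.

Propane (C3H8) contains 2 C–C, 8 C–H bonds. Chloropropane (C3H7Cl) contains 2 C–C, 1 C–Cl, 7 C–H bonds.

D(C–H) ≈ 406 kJ/mol

Let D be the C–H bond energy.
Σ(broken) = 2×340 + 8×D + 1×252 = 932 + 8D
Σ(formed) = 2×340 + 1×324 + 7×D + 1×426 = 1430 + 7D
ΔH = Σ(broken) − Σ(formed) = (932 + 8D) − (1430 + 7D) = −498 + D
Setting this equal to −92 kJ gives D = 406 kJ/mol.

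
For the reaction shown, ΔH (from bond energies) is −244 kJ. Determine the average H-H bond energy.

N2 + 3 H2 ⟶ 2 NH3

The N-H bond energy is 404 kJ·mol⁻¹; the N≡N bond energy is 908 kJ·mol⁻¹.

Let D be the H-H bond energy.
Σ(broken) = 3×D + 1×908 = 908 + 3D
Σ(formed) = 6×404 = 2424
ΔH = Σ(broken) − Σ(formed) = (908 + 3D) − (2424) = −1516 + 3D
Setting this equal to −244 kJ gives 3D = 1272, so D = 424 kJ/mol.

D(H-H) ≈ 424 kJ/mol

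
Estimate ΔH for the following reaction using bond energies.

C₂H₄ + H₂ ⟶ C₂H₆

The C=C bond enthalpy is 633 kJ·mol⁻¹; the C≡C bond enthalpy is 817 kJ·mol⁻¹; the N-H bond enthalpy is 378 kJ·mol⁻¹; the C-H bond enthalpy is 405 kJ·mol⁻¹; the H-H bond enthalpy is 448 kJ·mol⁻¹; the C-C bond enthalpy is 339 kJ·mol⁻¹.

ΔH ≈ −68 kJ

Bonds broken (reactants):
  C-H: 4 × 405 = 1620
  C=C: 1 × 633 = 633
  H-H: 1 × 448 = 448
  Σ(broken) = 2701 kJ
Bonds formed (products):
  C-C: 1 × 339 = 339
  C-H: 6 × 405 = 2430
  Σ(formed) = 2769 kJ
ΔH = Σ(broken) − Σ(formed) = 2701 − 2769 = −68 kJ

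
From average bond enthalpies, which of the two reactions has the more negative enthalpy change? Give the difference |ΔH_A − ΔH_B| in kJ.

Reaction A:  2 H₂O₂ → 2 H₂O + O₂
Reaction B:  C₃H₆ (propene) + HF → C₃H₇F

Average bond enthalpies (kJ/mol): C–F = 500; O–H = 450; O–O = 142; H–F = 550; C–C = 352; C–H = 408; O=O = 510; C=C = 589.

Reaction A, by 105 kJ

Reaction A:
  Bonds broken (reactants):
    O–H: 4 × 450 = 1800
    O–O: 2 × 142 = 284
    Σ(broken) = 2084 kJ
  Bonds formed (products):
    O–H: 4 × 450 = 1800
    O=O: 1 × 510 = 510
    Σ(formed) = 2310 kJ
  ΔH_A = 2084 − 2310 = −226 kJ
Reaction B:
  Bonds broken (reactants):
    C–C: 1 × 352 = 352
    C–H: 6 × 408 = 2448
    C=C: 1 × 589 = 589
    H–F: 1 × 550 = 550
    Σ(broken) = 3939 kJ
  Bonds formed (products):
    C–C: 2 × 352 = 704
    C–F: 1 × 500 = 500
    C–H: 7 × 408 = 2856
    Σ(formed) = 4060 kJ
  ΔH_B = 3939 − 4060 = −121 kJ
ΔH_A − ΔH_B = −105 kJ, so reaction A has the more negative ΔH; |ΔH_A − ΔH_B| = 105 kJ.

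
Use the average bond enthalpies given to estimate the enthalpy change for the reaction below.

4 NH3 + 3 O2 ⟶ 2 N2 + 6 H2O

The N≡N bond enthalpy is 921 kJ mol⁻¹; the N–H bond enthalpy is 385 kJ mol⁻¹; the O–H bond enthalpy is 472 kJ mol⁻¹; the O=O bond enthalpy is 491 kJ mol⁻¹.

ΔH ≈ −1413 kJ

Bonds broken (reactants):
  N–H: 12 × 385 = 4620
  O=O: 3 × 491 = 1473
  Σ(broken) = 6093 kJ
Bonds formed (products):
  N≡N: 2 × 921 = 1842
  O–H: 12 × 472 = 5664
  Σ(formed) = 7506 kJ
ΔH = Σ(broken) − Σ(formed) = 6093 − 7506 = −1413 kJ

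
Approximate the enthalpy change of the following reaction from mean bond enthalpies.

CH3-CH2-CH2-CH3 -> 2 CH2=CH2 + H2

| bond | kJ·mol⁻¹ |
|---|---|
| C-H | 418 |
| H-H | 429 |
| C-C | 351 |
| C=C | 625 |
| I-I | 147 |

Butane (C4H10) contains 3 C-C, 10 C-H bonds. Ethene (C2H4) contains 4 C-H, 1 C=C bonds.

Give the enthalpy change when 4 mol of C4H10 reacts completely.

ΔH = +840 kJ

Bonds broken (reactants):
  C-C: 3 × 351 = 1053
  C-H: 10 × 418 = 4180
  Σ(broken) = 5233 kJ
Bonds formed (products):
  C-H: 8 × 418 = 3344
  C=C: 2 × 625 = 1250
  H-H: 1 × 429 = 429
  Σ(formed) = 5023 kJ
ΔH = Σ(broken) − Σ(formed) = 5233 − 5023 = +210 kJ
For 4× the reaction as written: 4 × (+210) = +840 kJ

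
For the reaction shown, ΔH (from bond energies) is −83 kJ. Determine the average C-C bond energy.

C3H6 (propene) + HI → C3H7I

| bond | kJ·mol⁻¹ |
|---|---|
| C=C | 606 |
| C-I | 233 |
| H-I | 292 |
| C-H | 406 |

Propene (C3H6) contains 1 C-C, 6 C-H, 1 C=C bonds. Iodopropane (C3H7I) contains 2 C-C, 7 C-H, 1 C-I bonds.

Let D be the C-C bond energy.
Σ(broken) = 1×D + 6×406 + 1×606 + 1×292 = 3334 + D
Σ(formed) = 2×D + 7×406 + 1×233 = 3075 + 2D
ΔH = Σ(broken) − Σ(formed) = (3334 + D) − (3075 + 2D) = +259 − D
Setting this equal to −83 kJ gives D = 342 kJ/mol.

D(C-C) ≈ 342 kJ/mol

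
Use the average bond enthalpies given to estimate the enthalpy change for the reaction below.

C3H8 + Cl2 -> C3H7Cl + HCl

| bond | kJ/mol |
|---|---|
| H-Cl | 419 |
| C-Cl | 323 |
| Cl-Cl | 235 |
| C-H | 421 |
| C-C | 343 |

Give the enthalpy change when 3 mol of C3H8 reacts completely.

Bonds broken (reactants):
  C-C: 2 × 343 = 686
  C-H: 8 × 421 = 3368
  Cl-Cl: 1 × 235 = 235
  Σ(broken) = 4289 kJ
Bonds formed (products):
  C-C: 2 × 343 = 686
  C-Cl: 1 × 323 = 323
  C-H: 7 × 421 = 2947
  H-Cl: 1 × 419 = 419
  Σ(formed) = 4375 kJ
ΔH = Σ(broken) − Σ(formed) = 4289 − 4375 = −86 kJ
For 3× the reaction as written: 3 × (−86) = −258 kJ

ΔH = −258 kJ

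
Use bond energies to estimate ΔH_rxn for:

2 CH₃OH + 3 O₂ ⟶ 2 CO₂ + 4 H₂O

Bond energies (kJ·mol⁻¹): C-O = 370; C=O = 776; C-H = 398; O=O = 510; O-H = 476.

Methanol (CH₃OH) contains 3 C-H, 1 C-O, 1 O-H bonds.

Bonds broken (reactants):
  C-H: 6 × 398 = 2388
  C-O: 2 × 370 = 740
  O-H: 2 × 476 = 952
  O=O: 3 × 510 = 1530
  Σ(broken) = 5610 kJ
Bonds formed (products):
  C=O: 4 × 776 = 3104
  O-H: 8 × 476 = 3808
  Σ(formed) = 6912 kJ
ΔH = Σ(broken) − Σ(formed) = 5610 − 6912 = −1302 kJ

ΔH ≈ −1302 kJ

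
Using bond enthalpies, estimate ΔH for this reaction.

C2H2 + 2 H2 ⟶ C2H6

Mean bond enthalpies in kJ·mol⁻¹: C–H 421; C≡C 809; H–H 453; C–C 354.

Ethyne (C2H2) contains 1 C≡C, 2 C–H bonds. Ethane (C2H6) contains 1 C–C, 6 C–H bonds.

Bonds broken (reactants):
  C≡C: 1 × 809 = 809
  C–H: 2 × 421 = 842
  H–H: 2 × 453 = 906
  Σ(broken) = 2557 kJ
Bonds formed (products):
  C–C: 1 × 354 = 354
  C–H: 6 × 421 = 2526
  Σ(formed) = 2880 kJ
ΔH = Σ(broken) − Σ(formed) = 2557 − 2880 = −323 kJ

ΔH ≈ −323 kJ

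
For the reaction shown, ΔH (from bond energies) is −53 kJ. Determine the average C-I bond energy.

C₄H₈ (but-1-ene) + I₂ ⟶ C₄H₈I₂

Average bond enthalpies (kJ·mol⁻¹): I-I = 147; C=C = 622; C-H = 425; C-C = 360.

D(C-I) ≈ 231 kJ/mol

Let D be the C-I bond energy.
Σ(broken) = 2×360 + 8×425 + 1×622 + 1×147 = 4889
Σ(formed) = 3×360 + 8×425 + 2×D = 4480 + 2D
ΔH = Σ(broken) − Σ(formed) = (4889) − (4480 + 2D) = +409 − 2D
Setting this equal to −53 kJ gives 2D = 462, so D = 231 kJ/mol.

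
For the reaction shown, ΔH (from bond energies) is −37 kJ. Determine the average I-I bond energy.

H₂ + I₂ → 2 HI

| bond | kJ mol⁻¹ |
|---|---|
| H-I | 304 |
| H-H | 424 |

Let D be the I-I bond energy.
Σ(broken) = 1×424 + 1×D = 424 + D
Σ(formed) = 2×304 = 608
ΔH = Σ(broken) − Σ(formed) = (424 + D) − (608) = −184 + D
Setting this equal to −37 kJ gives D = 147 kJ/mol.

D(I-I) ≈ 147 kJ/mol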